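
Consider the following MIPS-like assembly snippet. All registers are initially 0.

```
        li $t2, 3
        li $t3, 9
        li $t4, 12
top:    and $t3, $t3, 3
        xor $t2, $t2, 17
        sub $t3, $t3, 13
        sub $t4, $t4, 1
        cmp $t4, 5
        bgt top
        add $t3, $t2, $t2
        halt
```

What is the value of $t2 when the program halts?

after li $t2, 3: $t2=3
after li $t3, 9: $t3=9
after li $t4, 12: $t4=12
after and $t3, $t3, 3: $t3=9&3=1
after xor $t2, $t2, 17: $t2=3^17=18
after sub $t3, $t3, 13: $t3=1-13=-12
after sub $t4, $t4, 1: $t4=12-1=11
cmp $t4, 5  (cmp 11,5)
bgt top: taken
after and $t3, $t3, 3: $t3=(-12)&3=0
after xor $t2, $t2, 17: $t2=18^17=3
after sub $t3, $t3, 13: $t3=0-13=-13
after sub $t4, $t4, 1: $t4=11-1=10
cmp $t4, 5  (cmp 10,5)
bgt top: taken
after and $t3, $t3, 3: $t3=(-13)&3=3
after xor $t2, $t2, 17: $t2=3^17=18
after sub $t3, $t3, 13: $t3=3-13=-10
after sub $t4, $t4, 1: $t4=10-1=9
cmp $t4, 5  (cmp 9,5)
bgt top: taken
after and $t3, $t3, 3: $t3=(-10)&3=2
after xor $t2, $t2, 17: $t2=18^17=3
after sub $t3, $t3, 13: $t3=2-13=-11
after sub $t4, $t4, 1: $t4=9-1=8
cmp $t4, 5  (cmp 8,5)
bgt top: taken
after and $t3, $t3, 3: $t3=(-11)&3=1
after xor $t2, $t2, 17: $t2=3^17=18
after sub $t3, $t3, 13: $t3=1-13=-12
after sub $t4, $t4, 1: $t4=8-1=7
cmp $t4, 5  (cmp 7,5)
bgt top: taken
after and $t3, $t3, 3: $t3=(-12)&3=0
after xor $t2, $t2, 17: $t2=18^17=3
after sub $t3, $t3, 13: $t3=0-13=-13
after sub $t4, $t4, 1: $t4=7-1=6
cmp $t4, 5  (cmp 6,5)
bgt top: taken
after and $t3, $t3, 3: $t3=(-13)&3=3
after xor $t2, $t2, 17: $t2=3^17=18
after sub $t3, $t3, 13: $t3=3-13=-10
after sub $t4, $t4, 1: $t4=6-1=5
cmp $t4, 5  (cmp 5,5)
bgt top: not taken
after add $t3, $t2, $t2: $t3=18+18=36
halt.

18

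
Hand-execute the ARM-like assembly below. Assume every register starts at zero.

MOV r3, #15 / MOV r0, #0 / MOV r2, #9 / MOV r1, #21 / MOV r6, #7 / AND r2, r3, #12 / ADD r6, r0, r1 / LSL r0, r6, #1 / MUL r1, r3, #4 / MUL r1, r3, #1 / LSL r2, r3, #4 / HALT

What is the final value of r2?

MOV r3, #15 → r3=15
MOV r0, #0 → r0=0
MOV r2, #9 → r2=9
MOV r1, #21 → r1=21
MOV r6, #7 → r6=7
AND r2, r3, #12 → r2=15&12=12
ADD r6, r0, r1 → r6=0+21=21
LSL r0, r6, #1 → r0=21<<1=42
MUL r1, r3, #4 → r1=15*4=60
MUL r1, r3, #1 → r1=15*1=15
LSL r2, r3, #4 → r2=15<<4=240
halt.

240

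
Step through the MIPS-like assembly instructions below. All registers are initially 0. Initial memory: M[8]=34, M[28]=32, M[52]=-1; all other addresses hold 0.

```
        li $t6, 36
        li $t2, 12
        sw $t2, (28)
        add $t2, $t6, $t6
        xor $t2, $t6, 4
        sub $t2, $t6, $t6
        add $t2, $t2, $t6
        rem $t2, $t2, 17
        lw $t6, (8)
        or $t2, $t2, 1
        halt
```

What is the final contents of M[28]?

12

after li $t6, 36: $t6=36
after li $t2, 12: $t2=12
sw $t2, (28) → M[28]=12
after add $t2, $t6, $t6: $t2=36+36=72
after xor $t2, $t6, 4: $t2=36^4=32
after sub $t2, $t6, $t6: $t2=36-36=0
after add $t2, $t2, $t6: $t2=0+36=36
after rem $t2, $t2, 17: $t2=36%17=2
after lw $t6, (8): $t6=M[8]=34
after or $t2, $t2, 1: $t2=2|1=3
halt.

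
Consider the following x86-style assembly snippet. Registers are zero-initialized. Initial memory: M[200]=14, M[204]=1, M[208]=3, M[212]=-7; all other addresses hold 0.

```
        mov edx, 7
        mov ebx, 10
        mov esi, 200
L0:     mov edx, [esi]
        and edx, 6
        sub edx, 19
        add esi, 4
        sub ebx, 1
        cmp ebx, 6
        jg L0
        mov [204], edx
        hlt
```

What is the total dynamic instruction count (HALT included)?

mov edx, 7 → edx=7
mov ebx, 10 → ebx=10
mov esi, 200 → esi=200
mov edx, [esi] → edx=M[200]=14
and edx, 6 → edx=14&6=6
sub edx, 19 → edx=6-19=-13
add esi, 4 → esi=200+4=204
sub ebx, 1 → ebx=10-1=9
cmp ebx, 6  (cmp 9,6)
jg L0: taken
mov edx, [esi] → edx=M[204]=1
and edx, 6 → edx=1&6=0
sub edx, 19 → edx=0-19=-19
add esi, 4 → esi=204+4=208
sub ebx, 1 → ebx=9-1=8
cmp ebx, 6  (cmp 8,6)
jg L0: taken
mov edx, [esi] → edx=M[208]=3
and edx, 6 → edx=3&6=2
sub edx, 19 → edx=2-19=-17
add esi, 4 → esi=208+4=212
sub ebx, 1 → ebx=8-1=7
cmp ebx, 6  (cmp 7,6)
jg L0: taken
mov edx, [esi] → edx=M[212]=-7
and edx, 6 → edx=(-7)&6=0
sub edx, 19 → edx=0-19=-19
add esi, 4 → esi=212+4=216
sub ebx, 1 → ebx=7-1=6
cmp ebx, 6  (cmp 6,6)
jg L0: not taken
mov [204], edx → M[204]=-19
halt.
Total executed instructions: 33.

33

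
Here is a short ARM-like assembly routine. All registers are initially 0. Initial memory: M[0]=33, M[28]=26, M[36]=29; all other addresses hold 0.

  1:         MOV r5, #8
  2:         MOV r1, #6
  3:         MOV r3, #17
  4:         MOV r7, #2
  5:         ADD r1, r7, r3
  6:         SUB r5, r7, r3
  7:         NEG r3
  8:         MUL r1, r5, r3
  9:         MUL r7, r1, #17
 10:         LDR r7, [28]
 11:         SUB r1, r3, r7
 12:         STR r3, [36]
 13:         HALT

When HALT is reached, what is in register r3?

-17

after MOV r5, #8: r5=8
after MOV r1, #6: r1=6
after MOV r3, #17: r3=17
after MOV r7, #2: r7=2
after ADD r1, r7, r3: r1=2+17=19
after SUB r5, r7, r3: r5=2-17=-15
after NEG r3: r3=-(17)=-17
after MUL r1, r5, r3: r1=(-15)*(-17)=255
after MUL r7, r1, #17: r7=255*17=4335
after LDR r7, [28]: r7=M[28]=26
after SUB r1, r3, r7: r1=(-17)-26=-43
STR r3, [36] → M[36]=-17
halt.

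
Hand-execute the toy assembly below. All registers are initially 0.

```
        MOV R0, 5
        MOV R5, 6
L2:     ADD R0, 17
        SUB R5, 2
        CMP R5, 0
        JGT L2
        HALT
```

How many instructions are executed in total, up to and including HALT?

15

after MOV R0, 5: R0=5
after MOV R5, 6: R5=6
after ADD R0, 17: R0=5+17=22
after SUB R5, 2: R5=6-2=4
CMP R5, 0  (cmp 4,0)
JGT L2: taken
after ADD R0, 17: R0=22+17=39
after SUB R5, 2: R5=4-2=2
CMP R5, 0  (cmp 2,0)
JGT L2: taken
after ADD R0, 17: R0=39+17=56
after SUB R5, 2: R5=2-2=0
CMP R5, 0  (cmp 0,0)
JGT L2: not taken
halt.
Total executed instructions: 15.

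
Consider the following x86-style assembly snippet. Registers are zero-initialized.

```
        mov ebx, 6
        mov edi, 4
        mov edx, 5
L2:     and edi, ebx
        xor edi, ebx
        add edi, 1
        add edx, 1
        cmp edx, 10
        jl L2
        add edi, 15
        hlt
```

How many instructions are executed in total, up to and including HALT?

after mov ebx, 6: ebx=6
after mov edi, 4: edi=4
after mov edx, 5: edx=5
after and edi, ebx: edi=4&6=4
after xor edi, ebx: edi=4^6=2
after add edi, 1: edi=2+1=3
after add edx, 1: edx=5+1=6
cmp edx, 10  (cmp 6,10)
jl L2: taken
after and edi, ebx: edi=3&6=2
after xor edi, ebx: edi=2^6=4
after add edi, 1: edi=4+1=5
after add edx, 1: edx=6+1=7
cmp edx, 10  (cmp 7,10)
jl L2: taken
after and edi, ebx: edi=5&6=4
after xor edi, ebx: edi=4^6=2
after add edi, 1: edi=2+1=3
after add edx, 1: edx=7+1=8
cmp edx, 10  (cmp 8,10)
jl L2: taken
after and edi, ebx: edi=3&6=2
after xor edi, ebx: edi=2^6=4
after add edi, 1: edi=4+1=5
after add edx, 1: edx=8+1=9
cmp edx, 10  (cmp 9,10)
jl L2: taken
after and edi, ebx: edi=5&6=4
after xor edi, ebx: edi=4^6=2
after add edi, 1: edi=2+1=3
after add edx, 1: edx=9+1=10
cmp edx, 10  (cmp 10,10)
jl L2: not taken
after add edi, 15: edi=3+15=18
halt.
Total executed instructions: 35.

35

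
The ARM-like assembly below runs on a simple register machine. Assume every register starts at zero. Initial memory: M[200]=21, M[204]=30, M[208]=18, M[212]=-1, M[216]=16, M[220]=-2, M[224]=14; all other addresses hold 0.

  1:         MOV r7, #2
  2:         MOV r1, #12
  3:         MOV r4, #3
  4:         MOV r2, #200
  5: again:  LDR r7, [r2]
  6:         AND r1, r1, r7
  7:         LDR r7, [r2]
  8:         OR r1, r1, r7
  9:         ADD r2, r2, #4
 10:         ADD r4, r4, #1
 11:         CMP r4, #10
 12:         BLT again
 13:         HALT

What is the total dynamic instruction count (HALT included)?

61

r7=2
r1=12
r4=3
r2=200
r7=M[200]=21
r1=12&21=4
r7=M[200]=21
r1=4|21=21
r2=200+4=204
r4=3+1=4
CMP r4, #10  (cmp 4,10)
BLT again: taken
r7=M[204]=30
r1=21&30=20
r7=M[204]=30
r1=20|30=30
r2=204+4=208
r4=4+1=5
CMP r4, #10  (cmp 5,10)
BLT again: taken
r7=M[208]=18
r1=30&18=18
r7=M[208]=18
r1=18|18=18
r2=208+4=212
r4=5+1=6
CMP r4, #10  (cmp 6,10)
BLT again: taken
r7=M[212]=-1
r1=18&(-1)=18
r7=M[212]=-1
r1=18|(-1)=-1
r2=212+4=216
r4=6+1=7
CMP r4, #10  (cmp 7,10)
BLT again: taken
r7=M[216]=16
r1=(-1)&16=16
r7=M[216]=16
r1=16|16=16
r2=216+4=220
r4=7+1=8
CMP r4, #10  (cmp 8,10)
BLT again: taken
r7=M[220]=-2
r1=16&(-2)=16
r7=M[220]=-2
r1=16|(-2)=-2
r2=220+4=224
r4=8+1=9
CMP r4, #10  (cmp 9,10)
BLT again: taken
r7=M[224]=14
r1=(-2)&14=14
r7=M[224]=14
r1=14|14=14
r2=224+4=228
r4=9+1=10
CMP r4, #10  (cmp 10,10)
BLT again: not taken
halt.
Total executed instructions: 61.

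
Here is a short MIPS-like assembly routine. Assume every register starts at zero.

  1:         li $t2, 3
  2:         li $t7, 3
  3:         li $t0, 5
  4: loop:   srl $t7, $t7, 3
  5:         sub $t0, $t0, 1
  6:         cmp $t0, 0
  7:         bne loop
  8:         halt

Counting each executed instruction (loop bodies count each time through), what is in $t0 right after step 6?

4

$t2=3
$t7=3
$t0=5
$t7=3>>3=0
$t0=5-1=4
cmp $t0, 0  (cmp 4,0)
After step 6: $t0 = 4.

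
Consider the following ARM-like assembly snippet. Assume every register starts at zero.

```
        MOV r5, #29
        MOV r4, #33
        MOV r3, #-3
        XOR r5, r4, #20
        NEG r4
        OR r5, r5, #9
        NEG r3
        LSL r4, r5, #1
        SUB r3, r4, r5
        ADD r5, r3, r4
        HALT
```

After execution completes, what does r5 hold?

r5=29
r4=33
r3=-3
r5=33^20=53
r4=-(33)=-33
r5=53|9=61
r3=-(-3)=3
r4=61<<1=122
r3=122-61=61
r5=61+122=183
halt.

183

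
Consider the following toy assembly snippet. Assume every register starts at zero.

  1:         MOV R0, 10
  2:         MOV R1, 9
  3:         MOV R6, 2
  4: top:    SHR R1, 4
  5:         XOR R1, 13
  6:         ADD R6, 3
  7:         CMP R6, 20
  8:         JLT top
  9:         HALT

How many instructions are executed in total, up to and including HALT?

R0=10
R1=9
R6=2
R1=9>>4=0
R1=0^13=13
R6=2+3=5
CMP R6, 20  (cmp 5,20)
JLT top: taken
R1=13>>4=0
R1=0^13=13
R6=5+3=8
CMP R6, 20  (cmp 8,20)
JLT top: taken
R1=13>>4=0
R1=0^13=13
R6=8+3=11
CMP R6, 20  (cmp 11,20)
JLT top: taken
R1=13>>4=0
R1=0^13=13
R6=11+3=14
CMP R6, 20  (cmp 14,20)
JLT top: taken
R1=13>>4=0
R1=0^13=13
R6=14+3=17
CMP R6, 20  (cmp 17,20)
JLT top: taken
R1=13>>4=0
R1=0^13=13
R6=17+3=20
CMP R6, 20  (cmp 20,20)
JLT top: not taken
halt.
Total executed instructions: 34.

34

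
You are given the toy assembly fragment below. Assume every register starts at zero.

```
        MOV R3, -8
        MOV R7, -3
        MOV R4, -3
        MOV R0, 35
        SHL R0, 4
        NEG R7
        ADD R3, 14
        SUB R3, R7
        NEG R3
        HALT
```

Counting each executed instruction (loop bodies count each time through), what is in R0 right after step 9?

560

after MOV R3, -8: R3=-8
after MOV R7, -3: R7=-3
after MOV R4, -3: R4=-3
after MOV R0, 35: R0=35
after SHL R0, 4: R0=35<<4=560
after NEG R7: R7=-(-3)=3
after ADD R3, 14: R3=(-8)+14=6
after SUB R3, R7: R3=6-3=3
after NEG R3: R3=-(3)=-3
After step 9: R0 = 560.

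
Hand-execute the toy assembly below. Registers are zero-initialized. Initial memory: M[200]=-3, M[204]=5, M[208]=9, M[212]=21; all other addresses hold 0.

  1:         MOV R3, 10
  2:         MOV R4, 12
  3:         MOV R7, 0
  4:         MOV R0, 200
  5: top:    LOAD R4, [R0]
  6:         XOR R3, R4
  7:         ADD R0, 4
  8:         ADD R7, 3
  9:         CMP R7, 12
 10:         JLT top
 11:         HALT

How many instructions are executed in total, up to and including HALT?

MOV R3, 10 → R3=10
MOV R4, 12 → R4=12
MOV R7, 0 → R7=0
MOV R0, 200 → R0=200
LOAD R4, [R0] → R4=M[200]=-3
XOR R3, R4 → R3=10^(-3)=-9
ADD R0, 4 → R0=200+4=204
ADD R7, 3 → R7=0+3=3
CMP R7, 12  (cmp 3,12)
JLT top: taken
LOAD R4, [R0] → R4=M[204]=5
XOR R3, R4 → R3=(-9)^5=-14
ADD R0, 4 → R0=204+4=208
ADD R7, 3 → R7=3+3=6
CMP R7, 12  (cmp 6,12)
JLT top: taken
LOAD R4, [R0] → R4=M[208]=9
XOR R3, R4 → R3=(-14)^9=-5
ADD R0, 4 → R0=208+4=212
ADD R7, 3 → R7=6+3=9
CMP R7, 12  (cmp 9,12)
JLT top: taken
LOAD R4, [R0] → R4=M[212]=21
XOR R3, R4 → R3=(-5)^21=-18
ADD R0, 4 → R0=212+4=216
ADD R7, 3 → R7=9+3=12
CMP R7, 12  (cmp 12,12)
JLT top: not taken
halt.
Total executed instructions: 29.

29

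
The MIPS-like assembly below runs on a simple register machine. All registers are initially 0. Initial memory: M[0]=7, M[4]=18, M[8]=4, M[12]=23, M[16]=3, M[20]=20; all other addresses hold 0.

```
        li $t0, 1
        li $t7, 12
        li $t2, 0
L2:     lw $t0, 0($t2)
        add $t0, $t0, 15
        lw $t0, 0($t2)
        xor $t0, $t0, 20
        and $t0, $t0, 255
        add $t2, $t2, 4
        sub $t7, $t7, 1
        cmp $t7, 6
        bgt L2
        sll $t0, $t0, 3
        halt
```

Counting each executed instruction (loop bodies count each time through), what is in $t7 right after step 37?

$t0=1
$t7=12
$t2=0
$t0=M[0]=7
$t0=7+15=22
$t0=M[0]=7
$t0=7^20=19
$t0=19&255=19
$t2=0+4=4
$t7=12-1=11
cmp $t7, 6  (cmp 11,6)
bgt L2: taken
$t0=M[4]=18
$t0=18+15=33
$t0=M[4]=18
$t0=18^20=6
$t0=6&255=6
$t2=4+4=8
$t7=11-1=10
cmp $t7, 6  (cmp 10,6)
bgt L2: taken
$t0=M[8]=4
$t0=4+15=19
$t0=M[8]=4
$t0=4^20=16
$t0=16&255=16
$t2=8+4=12
$t7=10-1=9
cmp $t7, 6  (cmp 9,6)
bgt L2: taken
$t0=M[12]=23
$t0=23+15=38
$t0=M[12]=23
$t0=23^20=3
$t0=3&255=3
$t2=12+4=16
$t7=9-1=8
After step 37: $t7 = 8.

8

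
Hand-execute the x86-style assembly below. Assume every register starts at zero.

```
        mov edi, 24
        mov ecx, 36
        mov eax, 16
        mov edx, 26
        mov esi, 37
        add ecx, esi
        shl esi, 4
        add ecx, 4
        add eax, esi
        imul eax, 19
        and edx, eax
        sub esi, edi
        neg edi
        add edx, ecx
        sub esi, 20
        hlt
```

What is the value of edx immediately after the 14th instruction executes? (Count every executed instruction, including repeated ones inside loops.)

after mov edi, 24: edi=24
after mov ecx, 36: ecx=36
after mov eax, 16: eax=16
after mov edx, 26: edx=26
after mov esi, 37: esi=37
after add ecx, esi: ecx=36+37=73
after shl esi, 4: esi=37<<4=592
after add ecx, 4: ecx=73+4=77
after add eax, esi: eax=16+592=608
after imul eax, 19: eax=608*19=11552
after and edx, eax: edx=26&11552=0
after sub esi, edi: esi=592-24=568
after neg edi: edi=-(24)=-24
after add edx, ecx: edx=0+77=77
After step 14: edx = 77.

77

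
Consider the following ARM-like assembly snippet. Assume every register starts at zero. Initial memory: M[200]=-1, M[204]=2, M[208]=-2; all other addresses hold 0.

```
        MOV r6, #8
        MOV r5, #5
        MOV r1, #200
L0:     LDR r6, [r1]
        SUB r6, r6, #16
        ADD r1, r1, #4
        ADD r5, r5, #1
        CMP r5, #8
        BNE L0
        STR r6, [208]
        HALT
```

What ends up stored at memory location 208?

-18

MOV r6, #8 → r6=8
MOV r5, #5 → r5=5
MOV r1, #200 → r1=200
LDR r6, [r1] → r6=M[200]=-1
SUB r6, r6, #16 → r6=(-1)-16=-17
ADD r1, r1, #4 → r1=200+4=204
ADD r5, r5, #1 → r5=5+1=6
CMP r5, #8  (cmp 6,8)
BNE L0: taken
LDR r6, [r1] → r6=M[204]=2
SUB r6, r6, #16 → r6=2-16=-14
ADD r1, r1, #4 → r1=204+4=208
ADD r5, r5, #1 → r5=6+1=7
CMP r5, #8  (cmp 7,8)
BNE L0: taken
LDR r6, [r1] → r6=M[208]=-2
SUB r6, r6, #16 → r6=(-2)-16=-18
ADD r1, r1, #4 → r1=208+4=212
ADD r5, r5, #1 → r5=7+1=8
CMP r5, #8  (cmp 8,8)
BNE L0: not taken
STR r6, [208] → M[208]=-18
halt.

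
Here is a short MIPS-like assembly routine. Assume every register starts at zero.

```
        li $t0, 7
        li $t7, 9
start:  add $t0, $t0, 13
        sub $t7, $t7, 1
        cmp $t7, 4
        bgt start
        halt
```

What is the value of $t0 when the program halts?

li $t0, 7 → $t0=7
li $t7, 9 → $t7=9
add $t0, $t0, 13 → $t0=7+13=20
sub $t7, $t7, 1 → $t7=9-1=8
cmp $t7, 4  (cmp 8,4)
bgt start: taken
add $t0, $t0, 13 → $t0=20+13=33
sub $t7, $t7, 1 → $t7=8-1=7
cmp $t7, 4  (cmp 7,4)
bgt start: taken
add $t0, $t0, 13 → $t0=33+13=46
sub $t7, $t7, 1 → $t7=7-1=6
cmp $t7, 4  (cmp 6,4)
bgt start: taken
add $t0, $t0, 13 → $t0=46+13=59
sub $t7, $t7, 1 → $t7=6-1=5
cmp $t7, 4  (cmp 5,4)
bgt start: taken
add $t0, $t0, 13 → $t0=59+13=72
sub $t7, $t7, 1 → $t7=5-1=4
cmp $t7, 4  (cmp 4,4)
bgt start: not taken
halt.

72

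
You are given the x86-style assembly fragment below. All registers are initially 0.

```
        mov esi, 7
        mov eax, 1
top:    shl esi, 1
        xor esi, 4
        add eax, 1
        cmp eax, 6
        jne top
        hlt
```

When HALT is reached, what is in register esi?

after mov esi, 7: esi=7
after mov eax, 1: eax=1
after shl esi, 1: esi=7<<1=14
after xor esi, 4: esi=14^4=10
after add eax, 1: eax=1+1=2
cmp eax, 6  (cmp 2,6)
jne top: taken
after shl esi, 1: esi=10<<1=20
after xor esi, 4: esi=20^4=16
after add eax, 1: eax=2+1=3
cmp eax, 6  (cmp 3,6)
jne top: taken
after shl esi, 1: esi=16<<1=32
after xor esi, 4: esi=32^4=36
after add eax, 1: eax=3+1=4
cmp eax, 6  (cmp 4,6)
jne top: taken
after shl esi, 1: esi=36<<1=72
after xor esi, 4: esi=72^4=76
after add eax, 1: eax=4+1=5
cmp eax, 6  (cmp 5,6)
jne top: taken
after shl esi, 1: esi=76<<1=152
after xor esi, 4: esi=152^4=156
after add eax, 1: eax=5+1=6
cmp eax, 6  (cmp 6,6)
jne top: not taken
halt.

156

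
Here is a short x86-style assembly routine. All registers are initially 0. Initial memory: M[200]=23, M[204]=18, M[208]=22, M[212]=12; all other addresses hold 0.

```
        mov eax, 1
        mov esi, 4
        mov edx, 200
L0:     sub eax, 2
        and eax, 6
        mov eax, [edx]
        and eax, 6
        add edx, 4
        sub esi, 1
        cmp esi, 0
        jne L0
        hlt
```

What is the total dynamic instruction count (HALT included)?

after mov eax, 1: eax=1
after mov esi, 4: esi=4
after mov edx, 200: edx=200
after sub eax, 2: eax=1-2=-1
after and eax, 6: eax=(-1)&6=6
after mov eax, [edx]: eax=M[200]=23
after and eax, 6: eax=23&6=6
after add edx, 4: edx=200+4=204
after sub esi, 1: esi=4-1=3
cmp esi, 0  (cmp 3,0)
jne L0: taken
after sub eax, 2: eax=6-2=4
after and eax, 6: eax=4&6=4
after mov eax, [edx]: eax=M[204]=18
after and eax, 6: eax=18&6=2
after add edx, 4: edx=204+4=208
after sub esi, 1: esi=3-1=2
cmp esi, 0  (cmp 2,0)
jne L0: taken
after sub eax, 2: eax=2-2=0
after and eax, 6: eax=0&6=0
after mov eax, [edx]: eax=M[208]=22
after and eax, 6: eax=22&6=6
after add edx, 4: edx=208+4=212
after sub esi, 1: esi=2-1=1
cmp esi, 0  (cmp 1,0)
jne L0: taken
after sub eax, 2: eax=6-2=4
after and eax, 6: eax=4&6=4
after mov eax, [edx]: eax=M[212]=12
after and eax, 6: eax=12&6=4
after add edx, 4: edx=212+4=216
after sub esi, 1: esi=1-1=0
cmp esi, 0  (cmp 0,0)
jne L0: not taken
halt.
Total executed instructions: 36.

36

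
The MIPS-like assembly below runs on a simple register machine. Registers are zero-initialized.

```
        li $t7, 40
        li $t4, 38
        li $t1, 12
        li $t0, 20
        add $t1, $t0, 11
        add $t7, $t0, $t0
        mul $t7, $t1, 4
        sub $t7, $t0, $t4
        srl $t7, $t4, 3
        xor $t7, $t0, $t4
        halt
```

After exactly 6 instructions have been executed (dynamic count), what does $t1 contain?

$t7=40
$t4=38
$t1=12
$t0=20
$t1=20+11=31
$t7=20+20=40
After step 6: $t1 = 31.

31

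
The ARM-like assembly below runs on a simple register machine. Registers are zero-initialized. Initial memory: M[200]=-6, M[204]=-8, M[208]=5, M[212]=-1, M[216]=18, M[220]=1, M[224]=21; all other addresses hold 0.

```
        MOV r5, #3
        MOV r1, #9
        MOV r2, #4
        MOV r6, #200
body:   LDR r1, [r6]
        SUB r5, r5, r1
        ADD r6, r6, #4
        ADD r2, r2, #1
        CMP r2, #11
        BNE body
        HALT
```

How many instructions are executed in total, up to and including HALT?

47

MOV r5, #3 → r5=3
MOV r1, #9 → r1=9
MOV r2, #4 → r2=4
MOV r6, #200 → r6=200
LDR r1, [r6] → r1=M[200]=-6
SUB r5, r5, r1 → r5=3-(-6)=9
ADD r6, r6, #4 → r6=200+4=204
ADD r2, r2, #1 → r2=4+1=5
CMP r2, #11  (cmp 5,11)
BNE body: taken
LDR r1, [r6] → r1=M[204]=-8
SUB r5, r5, r1 → r5=9-(-8)=17
ADD r6, r6, #4 → r6=204+4=208
ADD r2, r2, #1 → r2=5+1=6
CMP r2, #11  (cmp 6,11)
BNE body: taken
LDR r1, [r6] → r1=M[208]=5
SUB r5, r5, r1 → r5=17-5=12
ADD r6, r6, #4 → r6=208+4=212
ADD r2, r2, #1 → r2=6+1=7
CMP r2, #11  (cmp 7,11)
BNE body: taken
LDR r1, [r6] → r1=M[212]=-1
SUB r5, r5, r1 → r5=12-(-1)=13
ADD r6, r6, #4 → r6=212+4=216
ADD r2, r2, #1 → r2=7+1=8
CMP r2, #11  (cmp 8,11)
BNE body: taken
LDR r1, [r6] → r1=M[216]=18
SUB r5, r5, r1 → r5=13-18=-5
ADD r6, r6, #4 → r6=216+4=220
ADD r2, r2, #1 → r2=8+1=9
CMP r2, #11  (cmp 9,11)
BNE body: taken
LDR r1, [r6] → r1=M[220]=1
SUB r5, r5, r1 → r5=(-5)-1=-6
ADD r6, r6, #4 → r6=220+4=224
ADD r2, r2, #1 → r2=9+1=10
CMP r2, #11  (cmp 10,11)
BNE body: taken
LDR r1, [r6] → r1=M[224]=21
SUB r5, r5, r1 → r5=(-6)-21=-27
ADD r6, r6, #4 → r6=224+4=228
ADD r2, r2, #1 → r2=10+1=11
CMP r2, #11  (cmp 11,11)
BNE body: not taken
halt.
Total executed instructions: 47.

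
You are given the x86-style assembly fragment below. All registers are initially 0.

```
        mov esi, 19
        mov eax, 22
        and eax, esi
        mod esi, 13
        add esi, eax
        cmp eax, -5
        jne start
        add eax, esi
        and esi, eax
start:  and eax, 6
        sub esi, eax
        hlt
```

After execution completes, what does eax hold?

esi=19
eax=22
eax=22&19=18
esi=19%13=6
esi=6+18=24
cmp eax, -5  (cmp 18,-5)
jne start: taken
eax=18&6=2
esi=24-2=22
halt.

2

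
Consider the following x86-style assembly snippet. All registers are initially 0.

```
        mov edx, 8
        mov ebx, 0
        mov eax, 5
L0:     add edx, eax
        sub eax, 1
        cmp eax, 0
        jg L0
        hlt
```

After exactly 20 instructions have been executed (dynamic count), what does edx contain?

mov edx, 8 → edx=8
mov ebx, 0 → ebx=0
mov eax, 5 → eax=5
add edx, eax → edx=8+5=13
sub eax, 1 → eax=5-1=4
cmp eax, 0  (cmp 4,0)
jg L0: taken
add edx, eax → edx=13+4=17
sub eax, 1 → eax=4-1=3
cmp eax, 0  (cmp 3,0)
jg L0: taken
add edx, eax → edx=17+3=20
sub eax, 1 → eax=3-1=2
cmp eax, 0  (cmp 2,0)
jg L0: taken
add edx, eax → edx=20+2=22
sub eax, 1 → eax=2-1=1
cmp eax, 0  (cmp 1,0)
jg L0: taken
add edx, eax → edx=22+1=23
After step 20: edx = 23.

23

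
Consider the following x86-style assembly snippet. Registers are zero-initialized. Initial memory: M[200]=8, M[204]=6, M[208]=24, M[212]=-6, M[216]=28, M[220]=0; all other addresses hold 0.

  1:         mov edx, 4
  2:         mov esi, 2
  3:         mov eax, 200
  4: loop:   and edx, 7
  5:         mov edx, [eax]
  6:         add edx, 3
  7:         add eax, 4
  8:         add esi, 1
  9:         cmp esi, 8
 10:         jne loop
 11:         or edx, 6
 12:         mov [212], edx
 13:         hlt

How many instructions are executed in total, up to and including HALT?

48

mov edx, 4 → edx=4
mov esi, 2 → esi=2
mov eax, 200 → eax=200
and edx, 7 → edx=4&7=4
mov edx, [eax] → edx=M[200]=8
add edx, 3 → edx=8+3=11
add eax, 4 → eax=200+4=204
add esi, 1 → esi=2+1=3
cmp esi, 8  (cmp 3,8)
jne loop: taken
and edx, 7 → edx=11&7=3
mov edx, [eax] → edx=M[204]=6
add edx, 3 → edx=6+3=9
add eax, 4 → eax=204+4=208
add esi, 1 → esi=3+1=4
cmp esi, 8  (cmp 4,8)
jne loop: taken
and edx, 7 → edx=9&7=1
mov edx, [eax] → edx=M[208]=24
add edx, 3 → edx=24+3=27
add eax, 4 → eax=208+4=212
add esi, 1 → esi=4+1=5
cmp esi, 8  (cmp 5,8)
jne loop: taken
and edx, 7 → edx=27&7=3
mov edx, [eax] → edx=M[212]=-6
add edx, 3 → edx=(-6)+3=-3
add eax, 4 → eax=212+4=216
add esi, 1 → esi=5+1=6
cmp esi, 8  (cmp 6,8)
jne loop: taken
and edx, 7 → edx=(-3)&7=5
mov edx, [eax] → edx=M[216]=28
add edx, 3 → edx=28+3=31
add eax, 4 → eax=216+4=220
add esi, 1 → esi=6+1=7
cmp esi, 8  (cmp 7,8)
jne loop: taken
and edx, 7 → edx=31&7=7
mov edx, [eax] → edx=M[220]=0
add edx, 3 → edx=0+3=3
add eax, 4 → eax=220+4=224
add esi, 1 → esi=7+1=8
cmp esi, 8  (cmp 8,8)
jne loop: not taken
or edx, 6 → edx=3|6=7
mov [212], edx → M[212]=7
halt.
Total executed instructions: 48.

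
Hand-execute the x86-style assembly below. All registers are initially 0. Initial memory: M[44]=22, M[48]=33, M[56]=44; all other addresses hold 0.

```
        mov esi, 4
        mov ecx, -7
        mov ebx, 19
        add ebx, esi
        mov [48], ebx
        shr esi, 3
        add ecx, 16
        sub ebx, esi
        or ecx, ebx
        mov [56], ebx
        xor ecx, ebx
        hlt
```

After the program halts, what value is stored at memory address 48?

mov esi, 4 → esi=4
mov ecx, -7 → ecx=-7
mov ebx, 19 → ebx=19
add ebx, esi → ebx=19+4=23
mov [48], ebx → M[48]=23
shr esi, 3 → esi=4>>3=0
add ecx, 16 → ecx=(-7)+16=9
sub ebx, esi → ebx=23-0=23
or ecx, ebx → ecx=9|23=31
mov [56], ebx → M[56]=23
xor ecx, ebx → ecx=31^23=8
halt.

23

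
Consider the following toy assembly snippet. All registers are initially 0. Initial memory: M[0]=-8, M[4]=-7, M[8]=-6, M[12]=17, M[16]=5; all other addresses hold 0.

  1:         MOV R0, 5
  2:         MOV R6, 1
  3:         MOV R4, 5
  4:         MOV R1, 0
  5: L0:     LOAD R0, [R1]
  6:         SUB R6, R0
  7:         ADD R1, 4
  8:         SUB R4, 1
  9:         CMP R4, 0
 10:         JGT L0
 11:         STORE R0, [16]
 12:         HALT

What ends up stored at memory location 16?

5

MOV R0, 5 → R0=5
MOV R6, 1 → R6=1
MOV R4, 5 → R4=5
MOV R1, 0 → R1=0
LOAD R0, [R1] → R0=M[0]=-8
SUB R6, R0 → R6=1-(-8)=9
ADD R1, 4 → R1=0+4=4
SUB R4, 1 → R4=5-1=4
CMP R4, 0  (cmp 4,0)
JGT L0: taken
LOAD R0, [R1] → R0=M[4]=-7
SUB R6, R0 → R6=9-(-7)=16
ADD R1, 4 → R1=4+4=8
SUB R4, 1 → R4=4-1=3
CMP R4, 0  (cmp 3,0)
JGT L0: taken
LOAD R0, [R1] → R0=M[8]=-6
SUB R6, R0 → R6=16-(-6)=22
ADD R1, 4 → R1=8+4=12
SUB R4, 1 → R4=3-1=2
CMP R4, 0  (cmp 2,0)
JGT L0: taken
LOAD R0, [R1] → R0=M[12]=17
SUB R6, R0 → R6=22-17=5
ADD R1, 4 → R1=12+4=16
SUB R4, 1 → R4=2-1=1
CMP R4, 0  (cmp 1,0)
JGT L0: taken
LOAD R0, [R1] → R0=M[16]=5
SUB R6, R0 → R6=5-5=0
ADD R1, 4 → R1=16+4=20
SUB R4, 1 → R4=1-1=0
CMP R4, 0  (cmp 0,0)
JGT L0: not taken
STORE R0, [16] → M[16]=5
halt.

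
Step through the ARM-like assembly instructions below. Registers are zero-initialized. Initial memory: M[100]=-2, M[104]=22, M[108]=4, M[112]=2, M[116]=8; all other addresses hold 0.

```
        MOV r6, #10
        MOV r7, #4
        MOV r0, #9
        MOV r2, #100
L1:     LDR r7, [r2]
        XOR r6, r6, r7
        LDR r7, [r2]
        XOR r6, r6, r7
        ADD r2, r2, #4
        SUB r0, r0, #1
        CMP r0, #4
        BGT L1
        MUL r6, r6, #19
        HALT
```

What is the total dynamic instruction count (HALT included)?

46

MOV r6, #10 → r6=10
MOV r7, #4 → r7=4
MOV r0, #9 → r0=9
MOV r2, #100 → r2=100
LDR r7, [r2] → r7=M[100]=-2
XOR r6, r6, r7 → r6=10^(-2)=-12
LDR r7, [r2] → r7=M[100]=-2
XOR r6, r6, r7 → r6=(-12)^(-2)=10
ADD r2, r2, #4 → r2=100+4=104
SUB r0, r0, #1 → r0=9-1=8
CMP r0, #4  (cmp 8,4)
BGT L1: taken
LDR r7, [r2] → r7=M[104]=22
XOR r6, r6, r7 → r6=10^22=28
LDR r7, [r2] → r7=M[104]=22
XOR r6, r6, r7 → r6=28^22=10
ADD r2, r2, #4 → r2=104+4=108
SUB r0, r0, #1 → r0=8-1=7
CMP r0, #4  (cmp 7,4)
BGT L1: taken
LDR r7, [r2] → r7=M[108]=4
XOR r6, r6, r7 → r6=10^4=14
LDR r7, [r2] → r7=M[108]=4
XOR r6, r6, r7 → r6=14^4=10
ADD r2, r2, #4 → r2=108+4=112
SUB r0, r0, #1 → r0=7-1=6
CMP r0, #4  (cmp 6,4)
BGT L1: taken
LDR r7, [r2] → r7=M[112]=2
XOR r6, r6, r7 → r6=10^2=8
LDR r7, [r2] → r7=M[112]=2
XOR r6, r6, r7 → r6=8^2=10
ADD r2, r2, #4 → r2=112+4=116
SUB r0, r0, #1 → r0=6-1=5
CMP r0, #4  (cmp 5,4)
BGT L1: taken
LDR r7, [r2] → r7=M[116]=8
XOR r6, r6, r7 → r6=10^8=2
LDR r7, [r2] → r7=M[116]=8
XOR r6, r6, r7 → r6=2^8=10
ADD r2, r2, #4 → r2=116+4=120
SUB r0, r0, #1 → r0=5-1=4
CMP r0, #4  (cmp 4,4)
BGT L1: not taken
MUL r6, r6, #19 → r6=10*19=190
halt.
Total executed instructions: 46.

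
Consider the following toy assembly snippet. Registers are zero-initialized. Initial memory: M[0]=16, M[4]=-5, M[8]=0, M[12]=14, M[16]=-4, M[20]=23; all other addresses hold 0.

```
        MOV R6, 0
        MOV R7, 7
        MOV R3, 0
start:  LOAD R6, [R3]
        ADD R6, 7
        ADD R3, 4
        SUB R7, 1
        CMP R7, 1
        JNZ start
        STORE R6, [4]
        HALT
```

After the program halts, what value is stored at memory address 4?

after MOV R6, 0: R6=0
after MOV R7, 7: R7=7
after MOV R3, 0: R3=0
after LOAD R6, [R3]: R6=M[0]=16
after ADD R6, 7: R6=16+7=23
after ADD R3, 4: R3=0+4=4
after SUB R7, 1: R7=7-1=6
CMP R7, 1  (cmp 6,1)
JNZ start: taken
after LOAD R6, [R3]: R6=M[4]=-5
after ADD R6, 7: R6=(-5)+7=2
after ADD R3, 4: R3=4+4=8
after SUB R7, 1: R7=6-1=5
CMP R7, 1  (cmp 5,1)
JNZ start: taken
after LOAD R6, [R3]: R6=M[8]=0
after ADD R6, 7: R6=0+7=7
after ADD R3, 4: R3=8+4=12
after SUB R7, 1: R7=5-1=4
CMP R7, 1  (cmp 4,1)
JNZ start: taken
after LOAD R6, [R3]: R6=M[12]=14
after ADD R6, 7: R6=14+7=21
after ADD R3, 4: R3=12+4=16
after SUB R7, 1: R7=4-1=3
CMP R7, 1  (cmp 3,1)
JNZ start: taken
after LOAD R6, [R3]: R6=M[16]=-4
after ADD R6, 7: R6=(-4)+7=3
after ADD R3, 4: R3=16+4=20
after SUB R7, 1: R7=3-1=2
CMP R7, 1  (cmp 2,1)
JNZ start: taken
after LOAD R6, [R3]: R6=M[20]=23
after ADD R6, 7: R6=23+7=30
after ADD R3, 4: R3=20+4=24
after SUB R7, 1: R7=2-1=1
CMP R7, 1  (cmp 1,1)
JNZ start: not taken
STORE R6, [4] → M[4]=30
halt.

30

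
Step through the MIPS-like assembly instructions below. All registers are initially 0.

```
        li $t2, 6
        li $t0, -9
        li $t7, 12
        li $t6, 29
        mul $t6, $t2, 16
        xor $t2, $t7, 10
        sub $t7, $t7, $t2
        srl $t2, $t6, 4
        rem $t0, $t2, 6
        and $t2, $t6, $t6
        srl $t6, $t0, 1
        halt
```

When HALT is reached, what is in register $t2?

after li $t2, 6: $t2=6
after li $t0, -9: $t0=-9
after li $t7, 12: $t7=12
after li $t6, 29: $t6=29
after mul $t6, $t2, 16: $t6=6*16=96
after xor $t2, $t7, 10: $t2=12^10=6
after sub $t7, $t7, $t2: $t7=12-6=6
after srl $t2, $t6, 4: $t2=96>>4=6
after rem $t0, $t2, 6: $t0=6%6=0
after and $t2, $t6, $t6: $t2=96&96=96
after srl $t6, $t0, 1: $t6=0>>1=0
halt.

96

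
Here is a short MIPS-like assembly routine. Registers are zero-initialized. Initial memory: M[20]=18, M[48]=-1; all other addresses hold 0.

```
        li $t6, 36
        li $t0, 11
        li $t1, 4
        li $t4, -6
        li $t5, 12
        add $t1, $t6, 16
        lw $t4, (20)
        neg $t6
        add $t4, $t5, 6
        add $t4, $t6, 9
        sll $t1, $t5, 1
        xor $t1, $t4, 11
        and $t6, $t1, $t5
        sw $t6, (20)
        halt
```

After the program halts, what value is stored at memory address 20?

li $t6, 36 → $t6=36
li $t0, 11 → $t0=11
li $t1, 4 → $t1=4
li $t4, -6 → $t4=-6
li $t5, 12 → $t5=12
add $t1, $t6, 16 → $t1=36+16=52
lw $t4, (20) → $t4=M[20]=18
neg $t6 → $t6=-(36)=-36
add $t4, $t5, 6 → $t4=12+6=18
add $t4, $t6, 9 → $t4=(-36)+9=-27
sll $t1, $t5, 1 → $t1=12<<1=24
xor $t1, $t4, 11 → $t1=(-27)^11=-18
and $t6, $t1, $t5 → $t6=(-18)&12=12
sw $t6, (20) → M[20]=12
halt.

12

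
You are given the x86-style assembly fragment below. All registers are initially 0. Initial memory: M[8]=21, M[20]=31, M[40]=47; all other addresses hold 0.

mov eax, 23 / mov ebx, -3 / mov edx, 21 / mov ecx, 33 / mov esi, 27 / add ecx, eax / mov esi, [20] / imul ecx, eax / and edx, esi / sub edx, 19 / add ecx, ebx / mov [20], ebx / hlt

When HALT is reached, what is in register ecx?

mov eax, 23 → eax=23
mov ebx, -3 → ebx=-3
mov edx, 21 → edx=21
mov ecx, 33 → ecx=33
mov esi, 27 → esi=27
add ecx, eax → ecx=33+23=56
mov esi, [20] → esi=M[20]=31
imul ecx, eax → ecx=56*23=1288
and edx, esi → edx=21&31=21
sub edx, 19 → edx=21-19=2
add ecx, ebx → ecx=1288+(-3)=1285
mov [20], ebx → M[20]=-3
halt.

1285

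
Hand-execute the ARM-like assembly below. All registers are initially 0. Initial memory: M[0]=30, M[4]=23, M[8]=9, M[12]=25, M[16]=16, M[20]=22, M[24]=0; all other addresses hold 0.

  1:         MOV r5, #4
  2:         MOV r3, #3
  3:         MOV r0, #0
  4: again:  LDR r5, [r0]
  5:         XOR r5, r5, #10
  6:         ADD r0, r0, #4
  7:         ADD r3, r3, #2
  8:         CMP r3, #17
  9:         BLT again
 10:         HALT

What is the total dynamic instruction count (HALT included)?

after MOV r5, #4: r5=4
after MOV r3, #3: r3=3
after MOV r0, #0: r0=0
after LDR r5, [r0]: r5=M[0]=30
after XOR r5, r5, #10: r5=30^10=20
after ADD r0, r0, #4: r0=0+4=4
after ADD r3, r3, #2: r3=3+2=5
CMP r3, #17  (cmp 5,17)
BLT again: taken
after LDR r5, [r0]: r5=M[4]=23
after XOR r5, r5, #10: r5=23^10=29
after ADD r0, r0, #4: r0=4+4=8
after ADD r3, r3, #2: r3=5+2=7
CMP r3, #17  (cmp 7,17)
BLT again: taken
after LDR r5, [r0]: r5=M[8]=9
after XOR r5, r5, #10: r5=9^10=3
after ADD r0, r0, #4: r0=8+4=12
after ADD r3, r3, #2: r3=7+2=9
CMP r3, #17  (cmp 9,17)
BLT again: taken
after LDR r5, [r0]: r5=M[12]=25
after XOR r5, r5, #10: r5=25^10=19
after ADD r0, r0, #4: r0=12+4=16
after ADD r3, r3, #2: r3=9+2=11
CMP r3, #17  (cmp 11,17)
BLT again: taken
after LDR r5, [r0]: r5=M[16]=16
after XOR r5, r5, #10: r5=16^10=26
after ADD r0, r0, #4: r0=16+4=20
after ADD r3, r3, #2: r3=11+2=13
CMP r3, #17  (cmp 13,17)
BLT again: taken
after LDR r5, [r0]: r5=M[20]=22
after XOR r5, r5, #10: r5=22^10=28
after ADD r0, r0, #4: r0=20+4=24
after ADD r3, r3, #2: r3=13+2=15
CMP r3, #17  (cmp 15,17)
BLT again: taken
after LDR r5, [r0]: r5=M[24]=0
after XOR r5, r5, #10: r5=0^10=10
after ADD r0, r0, #4: r0=24+4=28
after ADD r3, r3, #2: r3=15+2=17
CMP r3, #17  (cmp 17,17)
BLT again: not taken
halt.
Total executed instructions: 46.

46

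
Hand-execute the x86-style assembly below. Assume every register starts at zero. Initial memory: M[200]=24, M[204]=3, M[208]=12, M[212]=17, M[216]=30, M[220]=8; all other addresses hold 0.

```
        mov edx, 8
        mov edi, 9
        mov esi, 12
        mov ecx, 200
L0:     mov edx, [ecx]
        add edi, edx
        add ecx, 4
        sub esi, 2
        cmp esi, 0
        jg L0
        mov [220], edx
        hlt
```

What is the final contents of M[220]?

8

after mov edx, 8: edx=8
after mov edi, 9: edi=9
after mov esi, 12: esi=12
after mov ecx, 200: ecx=200
after mov edx, [ecx]: edx=M[200]=24
after add edi, edx: edi=9+24=33
after add ecx, 4: ecx=200+4=204
after sub esi, 2: esi=12-2=10
cmp esi, 0  (cmp 10,0)
jg L0: taken
after mov edx, [ecx]: edx=M[204]=3
after add edi, edx: edi=33+3=36
after add ecx, 4: ecx=204+4=208
after sub esi, 2: esi=10-2=8
cmp esi, 0  (cmp 8,0)
jg L0: taken
after mov edx, [ecx]: edx=M[208]=12
after add edi, edx: edi=36+12=48
after add ecx, 4: ecx=208+4=212
after sub esi, 2: esi=8-2=6
cmp esi, 0  (cmp 6,0)
jg L0: taken
after mov edx, [ecx]: edx=M[212]=17
after add edi, edx: edi=48+17=65
after add ecx, 4: ecx=212+4=216
after sub esi, 2: esi=6-2=4
cmp esi, 0  (cmp 4,0)
jg L0: taken
after mov edx, [ecx]: edx=M[216]=30
after add edi, edx: edi=65+30=95
after add ecx, 4: ecx=216+4=220
after sub esi, 2: esi=4-2=2
cmp esi, 0  (cmp 2,0)
jg L0: taken
after mov edx, [ecx]: edx=M[220]=8
after add edi, edx: edi=95+8=103
after add ecx, 4: ecx=220+4=224
after sub esi, 2: esi=2-2=0
cmp esi, 0  (cmp 0,0)
jg L0: not taken
mov [220], edx → M[220]=8
halt.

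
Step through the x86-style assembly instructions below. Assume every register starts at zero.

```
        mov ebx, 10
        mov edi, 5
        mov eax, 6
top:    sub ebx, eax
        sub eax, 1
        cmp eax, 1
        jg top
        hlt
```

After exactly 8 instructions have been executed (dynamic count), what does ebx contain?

-1

mov ebx, 10 → ebx=10
mov edi, 5 → edi=5
mov eax, 6 → eax=6
sub ebx, eax → ebx=10-6=4
sub eax, 1 → eax=6-1=5
cmp eax, 1  (cmp 5,1)
jg top: taken
sub ebx, eax → ebx=4-5=-1
After step 8: ebx = -1.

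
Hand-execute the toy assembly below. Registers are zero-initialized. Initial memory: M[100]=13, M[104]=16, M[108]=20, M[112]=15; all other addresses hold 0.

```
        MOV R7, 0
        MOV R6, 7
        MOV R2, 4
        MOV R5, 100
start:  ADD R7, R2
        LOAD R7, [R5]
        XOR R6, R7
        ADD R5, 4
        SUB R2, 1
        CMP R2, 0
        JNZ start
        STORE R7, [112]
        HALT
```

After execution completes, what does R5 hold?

116

MOV R7, 0 → R7=0
MOV R6, 7 → R6=7
MOV R2, 4 → R2=4
MOV R5, 100 → R5=100
ADD R7, R2 → R7=0+4=4
LOAD R7, [R5] → R7=M[100]=13
XOR R6, R7 → R6=7^13=10
ADD R5, 4 → R5=100+4=104
SUB R2, 1 → R2=4-1=3
CMP R2, 0  (cmp 3,0)
JNZ start: taken
ADD R7, R2 → R7=13+3=16
LOAD R7, [R5] → R7=M[104]=16
XOR R6, R7 → R6=10^16=26
ADD R5, 4 → R5=104+4=108
SUB R2, 1 → R2=3-1=2
CMP R2, 0  (cmp 2,0)
JNZ start: taken
ADD R7, R2 → R7=16+2=18
LOAD R7, [R5] → R7=M[108]=20
XOR R6, R7 → R6=26^20=14
ADD R5, 4 → R5=108+4=112
SUB R2, 1 → R2=2-1=1
CMP R2, 0  (cmp 1,0)
JNZ start: taken
ADD R7, R2 → R7=20+1=21
LOAD R7, [R5] → R7=M[112]=15
XOR R6, R7 → R6=14^15=1
ADD R5, 4 → R5=112+4=116
SUB R2, 1 → R2=1-1=0
CMP R2, 0  (cmp 0,0)
JNZ start: not taken
STORE R7, [112] → M[112]=15
halt.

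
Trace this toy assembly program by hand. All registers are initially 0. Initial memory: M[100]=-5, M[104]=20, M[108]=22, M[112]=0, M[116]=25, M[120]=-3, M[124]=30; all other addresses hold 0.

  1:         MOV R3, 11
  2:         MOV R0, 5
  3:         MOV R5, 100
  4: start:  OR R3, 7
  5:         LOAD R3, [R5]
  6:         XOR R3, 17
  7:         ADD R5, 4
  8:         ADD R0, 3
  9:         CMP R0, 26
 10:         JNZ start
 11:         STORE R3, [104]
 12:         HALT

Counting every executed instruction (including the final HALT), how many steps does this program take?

54

after MOV R3, 11: R3=11
after MOV R0, 5: R0=5
after MOV R5, 100: R5=100
after OR R3, 7: R3=11|7=15
after LOAD R3, [R5]: R3=M[100]=-5
after XOR R3, 17: R3=(-5)^17=-22
after ADD R5, 4: R5=100+4=104
after ADD R0, 3: R0=5+3=8
CMP R0, 26  (cmp 8,26)
JNZ start: taken
after OR R3, 7: R3=(-22)|7=-17
after LOAD R3, [R5]: R3=M[104]=20
after XOR R3, 17: R3=20^17=5
after ADD R5, 4: R5=104+4=108
after ADD R0, 3: R0=8+3=11
CMP R0, 26  (cmp 11,26)
JNZ start: taken
after OR R3, 7: R3=5|7=7
after LOAD R3, [R5]: R3=M[108]=22
after XOR R3, 17: R3=22^17=7
after ADD R5, 4: R5=108+4=112
after ADD R0, 3: R0=11+3=14
CMP R0, 26  (cmp 14,26)
JNZ start: taken
after OR R3, 7: R3=7|7=7
after LOAD R3, [R5]: R3=M[112]=0
after XOR R3, 17: R3=0^17=17
after ADD R5, 4: R5=112+4=116
after ADD R0, 3: R0=14+3=17
CMP R0, 26  (cmp 17,26)
JNZ start: taken
after OR R3, 7: R3=17|7=23
after LOAD R3, [R5]: R3=M[116]=25
after XOR R3, 17: R3=25^17=8
after ADD R5, 4: R5=116+4=120
after ADD R0, 3: R0=17+3=20
CMP R0, 26  (cmp 20,26)
JNZ start: taken
after OR R3, 7: R3=8|7=15
after LOAD R3, [R5]: R3=M[120]=-3
after XOR R3, 17: R3=(-3)^17=-20
after ADD R5, 4: R5=120+4=124
after ADD R0, 3: R0=20+3=23
CMP R0, 26  (cmp 23,26)
JNZ start: taken
after OR R3, 7: R3=(-20)|7=-17
after LOAD R3, [R5]: R3=M[124]=30
after XOR R3, 17: R3=30^17=15
after ADD R5, 4: R5=124+4=128
after ADD R0, 3: R0=23+3=26
CMP R0, 26  (cmp 26,26)
JNZ start: not taken
STORE R3, [104] → M[104]=15
halt.
Total executed instructions: 54.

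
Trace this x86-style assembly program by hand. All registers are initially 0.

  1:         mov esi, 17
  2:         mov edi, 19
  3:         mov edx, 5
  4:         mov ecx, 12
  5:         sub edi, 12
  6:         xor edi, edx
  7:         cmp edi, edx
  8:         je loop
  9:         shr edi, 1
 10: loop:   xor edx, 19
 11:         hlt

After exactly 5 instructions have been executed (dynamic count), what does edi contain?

esi=17
edi=19
edx=5
ecx=12
edi=19-12=7
After step 5: edi = 7.

7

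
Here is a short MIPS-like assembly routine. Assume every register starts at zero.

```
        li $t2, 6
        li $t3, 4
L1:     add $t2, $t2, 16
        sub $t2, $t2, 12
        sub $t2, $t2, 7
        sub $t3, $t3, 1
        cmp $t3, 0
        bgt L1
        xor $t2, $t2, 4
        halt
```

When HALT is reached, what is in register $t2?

li $t2, 6 → $t2=6
li $t3, 4 → $t3=4
add $t2, $t2, 16 → $t2=6+16=22
sub $t2, $t2, 12 → $t2=22-12=10
sub $t2, $t2, 7 → $t2=10-7=3
sub $t3, $t3, 1 → $t3=4-1=3
cmp $t3, 0  (cmp 3,0)
bgt L1: taken
add $t2, $t2, 16 → $t2=3+16=19
sub $t2, $t2, 12 → $t2=19-12=7
sub $t2, $t2, 7 → $t2=7-7=0
sub $t3, $t3, 1 → $t3=3-1=2
cmp $t3, 0  (cmp 2,0)
bgt L1: taken
add $t2, $t2, 16 → $t2=0+16=16
sub $t2, $t2, 12 → $t2=16-12=4
sub $t2, $t2, 7 → $t2=4-7=-3
sub $t3, $t3, 1 → $t3=2-1=1
cmp $t3, 0  (cmp 1,0)
bgt L1: taken
add $t2, $t2, 16 → $t2=(-3)+16=13
sub $t2, $t2, 12 → $t2=13-12=1
sub $t2, $t2, 7 → $t2=1-7=-6
sub $t3, $t3, 1 → $t3=1-1=0
cmp $t3, 0  (cmp 0,0)
bgt L1: not taken
xor $t2, $t2, 4 → $t2=(-6)^4=-2
halt.

-2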